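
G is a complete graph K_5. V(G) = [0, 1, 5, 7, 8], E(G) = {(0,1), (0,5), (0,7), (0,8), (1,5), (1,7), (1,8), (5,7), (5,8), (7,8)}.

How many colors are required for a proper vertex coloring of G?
Clique number ω(G) = 5 (lower bound: χ ≥ ω).
The clique on [0, 1, 5, 7, 8] has size 5, forcing χ ≥ 5, and the coloring below uses 5 colors, so χ(G) = 5.
A valid 5-coloring: color 1: [8]; color 2: [1]; color 3: [5]; color 4: [7]; color 5: [0].

χ(G) = 5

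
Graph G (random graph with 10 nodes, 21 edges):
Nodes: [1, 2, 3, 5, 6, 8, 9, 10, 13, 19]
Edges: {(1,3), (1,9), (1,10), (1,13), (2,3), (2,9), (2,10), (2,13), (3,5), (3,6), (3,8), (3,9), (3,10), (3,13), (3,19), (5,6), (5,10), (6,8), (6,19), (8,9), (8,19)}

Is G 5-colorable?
Yes, G is 5-colorable

A valid 5-coloring: color 1: [3]; color 2: [6, 9, 10, 13]; color 3: [1, 2, 5, 8]; color 4: [19].
(χ(G) = 4 ≤ 5.)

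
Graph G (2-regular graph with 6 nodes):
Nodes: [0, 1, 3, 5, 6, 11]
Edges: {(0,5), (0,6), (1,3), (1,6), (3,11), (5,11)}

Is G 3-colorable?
A valid 3-coloring: color 1: [3, 5, 6]; color 2: [0, 1, 11].
(χ(G) = 2 ≤ 3.)

Yes, G is 3-colorable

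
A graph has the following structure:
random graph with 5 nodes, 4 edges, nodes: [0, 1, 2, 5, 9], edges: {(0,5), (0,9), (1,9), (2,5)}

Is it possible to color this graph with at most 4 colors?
Yes, G is 4-colorable

A valid 4-coloring: color 1: [5, 9]; color 2: [0, 1, 2].
(χ(G) = 2 ≤ 4.)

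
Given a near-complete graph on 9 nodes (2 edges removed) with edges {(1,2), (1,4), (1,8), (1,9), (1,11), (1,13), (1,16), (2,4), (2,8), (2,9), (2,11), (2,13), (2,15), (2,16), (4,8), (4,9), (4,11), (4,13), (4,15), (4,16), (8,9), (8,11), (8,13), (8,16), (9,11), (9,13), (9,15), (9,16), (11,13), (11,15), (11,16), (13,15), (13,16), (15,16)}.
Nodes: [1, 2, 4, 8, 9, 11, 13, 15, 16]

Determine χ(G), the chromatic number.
χ(G) = 8

Clique number ω(G) = 8 (lower bound: χ ≥ ω).
The clique on [1, 2, 4, 8, 9, 11, 13, 16] has size 8, forcing χ ≥ 8, and the coloring below uses 8 colors, so χ(G) = 8.
A valid 8-coloring: color 1: [9]; color 2: [16]; color 3: [11]; color 4: [13]; color 5: [2]; color 6: [4]; color 7: [1, 15]; color 8: [8].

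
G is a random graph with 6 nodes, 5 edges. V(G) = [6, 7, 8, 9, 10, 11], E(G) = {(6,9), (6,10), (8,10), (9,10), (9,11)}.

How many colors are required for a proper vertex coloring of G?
χ(G) = 3

Clique number ω(G) = 3 (lower bound: χ ≥ ω).
The clique on [6, 9, 10] has size 3, forcing χ ≥ 3, and the coloring below uses 3 colors, so χ(G) = 3.
A valid 3-coloring: color 1: [7, 10, 11]; color 2: [8, 9]; color 3: [6].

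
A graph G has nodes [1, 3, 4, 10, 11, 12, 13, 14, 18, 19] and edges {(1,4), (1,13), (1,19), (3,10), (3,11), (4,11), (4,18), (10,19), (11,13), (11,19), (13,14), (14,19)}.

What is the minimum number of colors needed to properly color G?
Clique number ω(G) = 2 (lower bound: χ ≥ ω).
The graph is bipartite (no odd cycle), so 2 colors suffice: χ(G) = 2.
A valid 2-coloring: color 1: [1, 10, 11, 12, 14, 18]; color 2: [3, 4, 13, 19].

χ(G) = 2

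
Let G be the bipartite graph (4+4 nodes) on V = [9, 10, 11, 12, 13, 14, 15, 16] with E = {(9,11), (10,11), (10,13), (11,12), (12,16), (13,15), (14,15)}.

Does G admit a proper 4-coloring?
Yes, G is 4-colorable

A valid 4-coloring: color 1: [11, 13, 14, 16]; color 2: [9, 10, 12, 15].
(χ(G) = 2 ≤ 4.)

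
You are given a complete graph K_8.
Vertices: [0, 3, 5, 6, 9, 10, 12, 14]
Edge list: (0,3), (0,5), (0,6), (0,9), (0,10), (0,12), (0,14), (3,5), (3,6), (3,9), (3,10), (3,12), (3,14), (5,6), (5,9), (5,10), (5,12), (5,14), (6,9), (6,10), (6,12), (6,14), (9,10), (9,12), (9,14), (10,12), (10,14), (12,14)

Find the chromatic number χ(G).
Clique number ω(G) = 8 (lower bound: χ ≥ ω).
The clique on [0, 3, 5, 6, 9, 10, 12, 14] has size 8, forcing χ ≥ 8, and the coloring below uses 8 colors, so χ(G) = 8.
A valid 8-coloring: color 1: [3]; color 2: [9]; color 3: [5]; color 4: [14]; color 5: [6]; color 6: [12]; color 7: [0]; color 8: [10].

χ(G) = 8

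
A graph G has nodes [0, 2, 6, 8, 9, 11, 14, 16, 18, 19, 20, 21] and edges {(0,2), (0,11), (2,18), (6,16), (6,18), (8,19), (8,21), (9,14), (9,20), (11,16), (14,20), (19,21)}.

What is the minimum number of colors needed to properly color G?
Clique number ω(G) = 3 (lower bound: χ ≥ ω).
The clique on [8, 19, 21] has size 3, forcing χ ≥ 3, and the coloring below uses 3 colors, so χ(G) = 3.
A valid 3-coloring: color 1: [2, 6, 9, 11, 21]; color 2: [0, 8, 16, 18, 20]; color 3: [14, 19].

χ(G) = 3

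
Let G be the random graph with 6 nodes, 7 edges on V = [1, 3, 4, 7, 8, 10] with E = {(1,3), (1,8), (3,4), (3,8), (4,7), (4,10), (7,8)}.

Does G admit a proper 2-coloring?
No, G is not 2-colorable

The clique on vertices [1, 3, 8] has size 3 > 2, so it alone needs 3 colors.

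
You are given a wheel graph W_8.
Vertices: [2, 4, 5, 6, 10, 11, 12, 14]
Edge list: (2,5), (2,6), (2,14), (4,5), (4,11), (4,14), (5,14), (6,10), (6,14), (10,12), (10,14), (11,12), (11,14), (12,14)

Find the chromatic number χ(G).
χ(G) = 4

Clique number ω(G) = 3 (lower bound: χ ≥ ω).
Odd cycle [11, 4, 5, 2, 6, 10, 12] needs 3 colors (χ ≥ 3).
Vertex 14 is adjacent to every vertex of [2, 4, 5, 6, 10, 11, 12], which already need 3 colors among themselves, so 14 needs a new color (χ ≥ 4).
The coloring below uses 4 colors, so χ(G) = 4.
A valid 4-coloring: color 1: [14]; color 2: [5, 10, 11]; color 3: [2, 4, 12]; color 4: [6].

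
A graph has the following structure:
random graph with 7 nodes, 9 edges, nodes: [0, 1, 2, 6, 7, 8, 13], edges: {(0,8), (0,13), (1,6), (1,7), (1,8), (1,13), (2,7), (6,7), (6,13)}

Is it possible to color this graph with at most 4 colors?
A valid 4-coloring: color 1: [0, 1, 2]; color 2: [7, 8, 13]; color 3: [6].
(χ(G) = 3 ≤ 4.)

Yes, G is 4-colorable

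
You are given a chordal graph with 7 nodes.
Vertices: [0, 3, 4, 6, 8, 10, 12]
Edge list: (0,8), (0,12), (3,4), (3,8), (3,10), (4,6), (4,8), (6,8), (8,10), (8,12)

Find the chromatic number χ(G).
χ(G) = 3

Clique number ω(G) = 3 (lower bound: χ ≥ ω).
The clique on [0, 8, 12] has size 3, forcing χ ≥ 3, and the coloring below uses 3 colors, so χ(G) = 3.
A valid 3-coloring: color 1: [8]; color 2: [0, 4, 10]; color 3: [3, 6, 12].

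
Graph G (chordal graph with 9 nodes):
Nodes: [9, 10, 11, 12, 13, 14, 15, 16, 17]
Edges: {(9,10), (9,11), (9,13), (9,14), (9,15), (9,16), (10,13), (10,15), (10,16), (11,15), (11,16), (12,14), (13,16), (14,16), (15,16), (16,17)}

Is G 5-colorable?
A valid 5-coloring: color 1: [12, 16]; color 2: [9, 17]; color 3: [10, 11, 14]; color 4: [13, 15].
(χ(G) = 4 ≤ 5.)

Yes, G is 5-colorable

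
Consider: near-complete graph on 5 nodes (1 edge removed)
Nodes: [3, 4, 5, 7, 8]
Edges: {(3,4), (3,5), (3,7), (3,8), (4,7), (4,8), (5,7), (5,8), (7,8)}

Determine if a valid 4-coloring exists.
A valid 4-coloring: color 1: [7]; color 2: [8]; color 3: [3]; color 4: [4, 5].
(χ(G) = 4 ≤ 4.)

Yes, G is 4-colorable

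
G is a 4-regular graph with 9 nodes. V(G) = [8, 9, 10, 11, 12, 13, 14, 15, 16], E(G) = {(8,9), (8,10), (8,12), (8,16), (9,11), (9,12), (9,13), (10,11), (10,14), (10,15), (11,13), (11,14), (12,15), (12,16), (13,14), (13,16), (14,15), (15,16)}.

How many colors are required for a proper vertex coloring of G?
χ(G) = 3

Clique number ω(G) = 3 (lower bound: χ ≥ ω).
The clique on [8, 12, 16] has size 3, forcing χ ≥ 3, and the coloring below uses 3 colors, so χ(G) = 3.
A valid 3-coloring: color 1: [9, 14, 16]; color 2: [8, 11, 15]; color 3: [10, 12, 13].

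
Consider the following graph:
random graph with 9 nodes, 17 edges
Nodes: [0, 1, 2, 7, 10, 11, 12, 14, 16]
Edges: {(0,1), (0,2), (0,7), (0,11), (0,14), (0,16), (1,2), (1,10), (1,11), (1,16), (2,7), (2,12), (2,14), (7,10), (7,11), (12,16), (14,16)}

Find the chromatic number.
χ(G) = 3

Clique number ω(G) = 3 (lower bound: χ ≥ ω).
The clique on [0, 1, 16] has size 3, forcing χ ≥ 3, and the coloring below uses 3 colors, so χ(G) = 3.
A valid 3-coloring: color 1: [0, 10, 12]; color 2: [2, 11, 16]; color 3: [1, 7, 14].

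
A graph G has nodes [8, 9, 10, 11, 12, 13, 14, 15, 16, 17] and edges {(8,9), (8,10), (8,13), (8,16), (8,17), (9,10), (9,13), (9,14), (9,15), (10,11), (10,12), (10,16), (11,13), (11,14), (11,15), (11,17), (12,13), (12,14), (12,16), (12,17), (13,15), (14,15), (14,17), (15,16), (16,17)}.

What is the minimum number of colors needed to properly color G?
χ(G) = 4

Clique number ω(G) = 3 (lower bound: χ ≥ ω).
Suppose a proper 3-coloring c exists. The clique [8, 9, 10] takes 3 distinct colors; by symmetry let c(8) = 1, c(9) = 2, c(10) = 3.
- Vertex 13: neighbors [8, 9] already have colors [1, 2] ⇒ c(13) = 3.
- Vertex 15: neighbors [9, 13] already have colors [2, 3] ⇒ c(15) = 1.
- Vertex 14: neighbors [15, 9] already have colors [1, 2] ⇒ c(14) = 3.
- Vertex 17: neighbors [8, 14] already have colors [1, 3] ⇒ c(17) = 2.
- Vertex 16: neighbors [8, 17, 10] already have colors [1, 2, 3] — all 3 colors blocked. Contradiction.
The forced assignments end in a contradiction, so G has no proper 3-coloring (χ ≥ 4).
The coloring below uses 4 colors, so χ(G) = 4.
A valid 4-coloring: color 1: [10, 13, 14]; color 2: [8, 11, 12]; color 3: [15, 17]; color 4: [9, 16].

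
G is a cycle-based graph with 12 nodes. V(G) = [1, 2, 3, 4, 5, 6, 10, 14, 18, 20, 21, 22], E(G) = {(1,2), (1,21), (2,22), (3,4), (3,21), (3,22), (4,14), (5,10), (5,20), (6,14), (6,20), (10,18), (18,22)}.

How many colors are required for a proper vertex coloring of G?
Clique number ω(G) = 2 (lower bound: χ ≥ ω).
Odd cycle [21, 1, 2, 22, 3] needs 3 colors (χ ≥ 3).
The coloring below uses 3 colors, so χ(G) = 3.
A valid 3-coloring: color 1: [1, 3, 5, 6, 18]; color 2: [10, 14, 20, 21, 22]; color 3: [2, 4].

χ(G) = 3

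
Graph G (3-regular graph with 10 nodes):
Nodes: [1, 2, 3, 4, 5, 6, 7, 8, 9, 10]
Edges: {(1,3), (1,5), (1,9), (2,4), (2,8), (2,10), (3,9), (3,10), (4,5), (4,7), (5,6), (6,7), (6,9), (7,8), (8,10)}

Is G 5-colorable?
Yes, G is 5-colorable

A valid 5-coloring: color 1: [3, 4, 6, 8]; color 2: [5, 7, 9, 10]; color 3: [1, 2].
(χ(G) = 3 ≤ 5.)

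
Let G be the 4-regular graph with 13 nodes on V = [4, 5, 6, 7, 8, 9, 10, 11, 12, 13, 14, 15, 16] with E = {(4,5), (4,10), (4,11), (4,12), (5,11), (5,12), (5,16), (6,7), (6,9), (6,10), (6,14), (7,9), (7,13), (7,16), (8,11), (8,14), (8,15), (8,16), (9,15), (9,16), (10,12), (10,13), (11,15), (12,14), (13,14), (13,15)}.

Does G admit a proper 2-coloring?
No, G is not 2-colorable

The clique on vertices [4, 5, 11] has size 3 > 2, so it alone needs 3 colors.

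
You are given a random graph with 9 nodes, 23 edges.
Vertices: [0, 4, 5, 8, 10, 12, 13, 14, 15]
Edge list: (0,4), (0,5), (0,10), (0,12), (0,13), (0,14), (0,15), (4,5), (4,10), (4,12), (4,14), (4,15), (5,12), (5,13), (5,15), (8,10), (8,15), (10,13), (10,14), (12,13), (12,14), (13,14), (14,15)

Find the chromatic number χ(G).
Clique number ω(G) = 4 (lower bound: χ ≥ ω).
The clique on [0, 4, 5, 12] has size 4, forcing χ ≥ 4, and the coloring below uses 4 colors, so χ(G) = 4.
A valid 4-coloring: color 1: [0, 8]; color 2: [5, 14]; color 3: [4, 13]; color 4: [10, 12, 15].

χ(G) = 4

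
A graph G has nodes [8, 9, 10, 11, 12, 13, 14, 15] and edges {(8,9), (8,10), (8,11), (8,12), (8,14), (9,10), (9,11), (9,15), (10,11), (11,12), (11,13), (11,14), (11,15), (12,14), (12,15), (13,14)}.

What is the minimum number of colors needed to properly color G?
Clique number ω(G) = 4 (lower bound: χ ≥ ω).
The clique on [8, 9, 10, 11] has size 4, forcing χ ≥ 4, and the coloring below uses 4 colors, so χ(G) = 4.
A valid 4-coloring: color 1: [11]; color 2: [8, 13, 15]; color 3: [9, 12]; color 4: [10, 14].

χ(G) = 4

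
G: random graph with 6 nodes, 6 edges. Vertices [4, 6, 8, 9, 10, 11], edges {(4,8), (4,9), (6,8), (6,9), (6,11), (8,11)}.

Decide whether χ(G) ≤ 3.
Yes, G is 3-colorable

A valid 3-coloring: color 1: [8, 9, 10]; color 2: [4, 6]; color 3: [11].
(χ(G) = 3 ≤ 3.)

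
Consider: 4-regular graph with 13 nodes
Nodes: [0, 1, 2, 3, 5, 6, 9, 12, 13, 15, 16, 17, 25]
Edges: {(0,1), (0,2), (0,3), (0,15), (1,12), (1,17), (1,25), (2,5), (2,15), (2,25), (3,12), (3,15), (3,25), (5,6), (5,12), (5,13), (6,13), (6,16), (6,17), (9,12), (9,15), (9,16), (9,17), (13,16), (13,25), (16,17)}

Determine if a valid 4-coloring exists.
A valid 4-coloring: color 1: [1, 2, 3, 6, 9]; color 2: [5, 15, 16, 25]; color 3: [0, 12, 13, 17].
(χ(G) = 3 ≤ 4.)

Yes, G is 4-colorable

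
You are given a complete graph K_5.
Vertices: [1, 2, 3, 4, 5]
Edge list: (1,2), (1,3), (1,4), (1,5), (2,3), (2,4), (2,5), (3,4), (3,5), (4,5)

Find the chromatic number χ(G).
χ(G) = 5

Clique number ω(G) = 5 (lower bound: χ ≥ ω).
The clique on [1, 2, 3, 4, 5] has size 5, forcing χ ≥ 5, and the coloring below uses 5 colors, so χ(G) = 5.
A valid 5-coloring: color 1: [1]; color 2: [3]; color 3: [5]; color 4: [4]; color 5: [2].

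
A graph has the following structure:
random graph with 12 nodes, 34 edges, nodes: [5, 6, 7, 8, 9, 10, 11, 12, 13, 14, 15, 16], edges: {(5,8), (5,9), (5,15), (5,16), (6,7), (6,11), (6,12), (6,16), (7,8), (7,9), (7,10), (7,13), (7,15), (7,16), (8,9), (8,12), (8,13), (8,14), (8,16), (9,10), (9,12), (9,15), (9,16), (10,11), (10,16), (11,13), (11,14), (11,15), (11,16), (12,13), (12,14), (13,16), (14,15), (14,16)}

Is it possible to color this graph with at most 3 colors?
The clique on vertices [5, 8, 9, 16] has size 4 > 3, so it alone needs 4 colors.

No, G is not 3-colorable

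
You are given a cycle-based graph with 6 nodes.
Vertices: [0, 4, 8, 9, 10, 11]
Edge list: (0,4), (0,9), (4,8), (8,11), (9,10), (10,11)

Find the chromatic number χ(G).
Clique number ω(G) = 2 (lower bound: χ ≥ ω).
The graph is bipartite (no odd cycle), so 2 colors suffice: χ(G) = 2.
A valid 2-coloring: color 1: [0, 8, 10]; color 2: [4, 9, 11].

χ(G) = 2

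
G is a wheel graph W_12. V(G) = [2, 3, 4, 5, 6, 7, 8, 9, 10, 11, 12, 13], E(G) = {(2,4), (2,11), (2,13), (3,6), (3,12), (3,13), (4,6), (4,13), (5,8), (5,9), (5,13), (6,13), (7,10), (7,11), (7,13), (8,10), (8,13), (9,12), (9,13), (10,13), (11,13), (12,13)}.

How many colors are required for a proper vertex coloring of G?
χ(G) = 4

Clique number ω(G) = 3 (lower bound: χ ≥ ω).
Odd cycle [4, 2, 11, 7, 10, 8, 5, 9, 12, 3, 6] needs 3 colors (χ ≥ 3).
Vertex 13 is adjacent to every vertex of [2, 3, 4, 5, 6, 7, 8, 9, 10, 11, 12], which already need 3 colors among themselves, so 13 needs a new color (χ ≥ 4).
The coloring below uses 4 colors, so χ(G) = 4.
A valid 4-coloring: color 1: [13]; color 2: [3, 4, 5, 10, 11]; color 3: [2, 6, 7, 8, 9]; color 4: [12].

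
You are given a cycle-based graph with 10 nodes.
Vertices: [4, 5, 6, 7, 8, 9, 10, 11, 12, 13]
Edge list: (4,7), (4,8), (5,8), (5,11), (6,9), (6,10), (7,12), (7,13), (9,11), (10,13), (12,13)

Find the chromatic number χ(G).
Clique number ω(G) = 3 (lower bound: χ ≥ ω).
The clique on [7, 12, 13] has size 3, forcing χ ≥ 3, and the coloring below uses 3 colors, so χ(G) = 3.
A valid 3-coloring: color 1: [7, 8, 9, 10]; color 2: [4, 6, 11, 13]; color 3: [5, 12].

χ(G) = 3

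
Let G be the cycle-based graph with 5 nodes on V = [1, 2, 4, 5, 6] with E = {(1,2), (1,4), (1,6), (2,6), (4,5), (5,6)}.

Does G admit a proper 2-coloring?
The clique on vertices [1, 2, 6] has size 3 > 2, so it alone needs 3 colors.

No, G is not 2-colorable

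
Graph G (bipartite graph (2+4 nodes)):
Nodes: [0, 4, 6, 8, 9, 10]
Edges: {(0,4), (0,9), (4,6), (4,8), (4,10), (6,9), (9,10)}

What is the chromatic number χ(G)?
χ(G) = 2

Clique number ω(G) = 2 (lower bound: χ ≥ ω).
The graph is bipartite (no odd cycle), so 2 colors suffice: χ(G) = 2.
A valid 2-coloring: color 1: [4, 9]; color 2: [0, 6, 8, 10].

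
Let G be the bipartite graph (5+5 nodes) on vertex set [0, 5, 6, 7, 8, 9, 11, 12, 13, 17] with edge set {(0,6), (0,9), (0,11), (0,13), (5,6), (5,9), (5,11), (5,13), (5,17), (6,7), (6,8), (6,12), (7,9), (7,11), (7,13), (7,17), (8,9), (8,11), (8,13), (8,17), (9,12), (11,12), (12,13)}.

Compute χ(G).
χ(G) = 2

Clique number ω(G) = 2 (lower bound: χ ≥ ω).
The graph is bipartite (no odd cycle), so 2 colors suffice: χ(G) = 2.
A valid 2-coloring: color 1: [6, 9, 11, 13, 17]; color 2: [0, 5, 7, 8, 12].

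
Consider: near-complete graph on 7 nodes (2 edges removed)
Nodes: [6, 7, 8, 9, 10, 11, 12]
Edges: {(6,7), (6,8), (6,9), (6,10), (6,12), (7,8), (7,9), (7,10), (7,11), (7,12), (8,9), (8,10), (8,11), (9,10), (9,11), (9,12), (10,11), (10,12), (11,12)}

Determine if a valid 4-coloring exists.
No, G is not 4-colorable

The clique on vertices [7, 8, 9, 10, 11] has size 5 > 4, so it alone needs 5 colors.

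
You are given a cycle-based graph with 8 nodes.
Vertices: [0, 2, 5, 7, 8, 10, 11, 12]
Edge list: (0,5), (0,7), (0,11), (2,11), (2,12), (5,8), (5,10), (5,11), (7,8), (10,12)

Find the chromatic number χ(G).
χ(G) = 3

Clique number ω(G) = 3 (lower bound: χ ≥ ω).
The clique on [0, 5, 11] has size 3, forcing χ ≥ 3, and the coloring below uses 3 colors, so χ(G) = 3.
A valid 3-coloring: color 1: [2, 5, 7]; color 2: [8, 11, 12]; color 3: [0, 10].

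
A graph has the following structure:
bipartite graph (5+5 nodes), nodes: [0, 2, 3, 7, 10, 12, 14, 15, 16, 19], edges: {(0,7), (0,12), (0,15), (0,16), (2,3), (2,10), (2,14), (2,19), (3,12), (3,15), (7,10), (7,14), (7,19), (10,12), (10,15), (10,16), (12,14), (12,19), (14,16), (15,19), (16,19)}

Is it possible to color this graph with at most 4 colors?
A valid 4-coloring: color 1: [0, 3, 10, 14, 19]; color 2: [2, 7, 12, 15, 16].
(χ(G) = 2 ≤ 4.)

Yes, G is 4-colorable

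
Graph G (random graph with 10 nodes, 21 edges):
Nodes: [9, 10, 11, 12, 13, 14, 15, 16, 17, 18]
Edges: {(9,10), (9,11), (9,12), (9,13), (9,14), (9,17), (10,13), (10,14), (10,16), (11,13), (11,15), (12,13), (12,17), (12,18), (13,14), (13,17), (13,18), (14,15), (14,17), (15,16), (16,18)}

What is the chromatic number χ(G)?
χ(G) = 4

Clique number ω(G) = 4 (lower bound: χ ≥ ω).
The clique on [9, 12, 13, 17] has size 4, forcing χ ≥ 4, and the coloring below uses 4 colors, so χ(G) = 4.
A valid 4-coloring: color 1: [13, 16]; color 2: [9, 15, 18]; color 3: [11, 12, 14]; color 4: [10, 17].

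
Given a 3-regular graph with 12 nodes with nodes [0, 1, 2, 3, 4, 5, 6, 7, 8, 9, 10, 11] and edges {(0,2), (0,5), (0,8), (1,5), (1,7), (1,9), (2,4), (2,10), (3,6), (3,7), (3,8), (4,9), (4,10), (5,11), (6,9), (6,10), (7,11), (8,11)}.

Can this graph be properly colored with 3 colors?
Yes, G is 3-colorable

A valid 3-coloring: color 1: [0, 3, 9, 10, 11]; color 2: [1, 4, 6, 8]; color 3: [2, 5, 7].
(χ(G) = 3 ≤ 3.)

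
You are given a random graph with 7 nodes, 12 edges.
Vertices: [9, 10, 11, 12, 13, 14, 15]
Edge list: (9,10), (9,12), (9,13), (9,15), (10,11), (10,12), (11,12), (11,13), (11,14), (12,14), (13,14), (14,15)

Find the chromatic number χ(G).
Clique number ω(G) = 3 (lower bound: χ ≥ ω).
The clique on [9, 10, 12] has size 3, forcing χ ≥ 3, and the coloring below uses 3 colors, so χ(G) = 3.
A valid 3-coloring: color 1: [12, 13, 15]; color 2: [9, 11]; color 3: [10, 14].

χ(G) = 3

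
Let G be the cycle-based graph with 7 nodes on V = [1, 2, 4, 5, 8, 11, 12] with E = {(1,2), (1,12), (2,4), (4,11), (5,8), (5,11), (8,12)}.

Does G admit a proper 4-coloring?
Yes, G is 4-colorable

A valid 4-coloring: color 1: [1, 4, 5]; color 2: [2, 8, 11]; color 3: [12].
(χ(G) = 3 ≤ 4.)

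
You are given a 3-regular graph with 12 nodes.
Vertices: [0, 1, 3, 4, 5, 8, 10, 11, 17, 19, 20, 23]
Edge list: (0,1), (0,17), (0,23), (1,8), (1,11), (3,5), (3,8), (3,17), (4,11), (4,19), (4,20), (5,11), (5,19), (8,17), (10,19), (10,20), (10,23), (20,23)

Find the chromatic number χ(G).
χ(G) = 3

Clique number ω(G) = 3 (lower bound: χ ≥ ω).
The clique on [3, 8, 17] has size 3, forcing χ ≥ 3, and the coloring below uses 3 colors, so χ(G) = 3.
A valid 3-coloring: color 1: [1, 3, 4, 10]; color 2: [0, 8, 11, 19, 20]; color 3: [5, 17, 23].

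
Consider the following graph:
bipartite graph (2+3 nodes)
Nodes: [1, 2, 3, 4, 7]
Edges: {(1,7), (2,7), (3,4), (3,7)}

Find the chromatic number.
Clique number ω(G) = 2 (lower bound: χ ≥ ω).
The graph is bipartite (no odd cycle), so 2 colors suffice: χ(G) = 2.
A valid 2-coloring: color 1: [4, 7]; color 2: [1, 2, 3].

χ(G) = 2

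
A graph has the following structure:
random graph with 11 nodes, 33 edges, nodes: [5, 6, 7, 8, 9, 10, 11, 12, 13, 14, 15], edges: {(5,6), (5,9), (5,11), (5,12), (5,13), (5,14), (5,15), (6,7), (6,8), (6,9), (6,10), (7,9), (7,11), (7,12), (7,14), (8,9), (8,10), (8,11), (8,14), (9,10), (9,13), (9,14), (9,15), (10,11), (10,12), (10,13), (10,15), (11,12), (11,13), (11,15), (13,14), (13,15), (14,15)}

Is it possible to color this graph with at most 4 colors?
No, G is not 4-colorable

The clique on vertices [5, 9, 13, 14, 15] has size 5 > 4, so it alone needs 5 colors.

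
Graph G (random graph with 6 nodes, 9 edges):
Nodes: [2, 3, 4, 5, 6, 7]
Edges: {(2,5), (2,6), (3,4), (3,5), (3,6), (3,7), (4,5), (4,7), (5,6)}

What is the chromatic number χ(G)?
Clique number ω(G) = 3 (lower bound: χ ≥ ω).
The clique on [2, 5, 6] has size 3, forcing χ ≥ 3, and the coloring below uses 3 colors, so χ(G) = 3.
A valid 3-coloring: color 1: [5, 7]; color 2: [2, 3]; color 3: [4, 6].

χ(G) = 3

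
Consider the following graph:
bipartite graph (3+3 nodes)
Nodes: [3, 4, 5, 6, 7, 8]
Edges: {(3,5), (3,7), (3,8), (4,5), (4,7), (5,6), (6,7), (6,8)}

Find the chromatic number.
Clique number ω(G) = 2 (lower bound: χ ≥ ω).
The graph is bipartite (no odd cycle), so 2 colors suffice: χ(G) = 2.
A valid 2-coloring: color 1: [3, 4, 6]; color 2: [5, 7, 8].

χ(G) = 2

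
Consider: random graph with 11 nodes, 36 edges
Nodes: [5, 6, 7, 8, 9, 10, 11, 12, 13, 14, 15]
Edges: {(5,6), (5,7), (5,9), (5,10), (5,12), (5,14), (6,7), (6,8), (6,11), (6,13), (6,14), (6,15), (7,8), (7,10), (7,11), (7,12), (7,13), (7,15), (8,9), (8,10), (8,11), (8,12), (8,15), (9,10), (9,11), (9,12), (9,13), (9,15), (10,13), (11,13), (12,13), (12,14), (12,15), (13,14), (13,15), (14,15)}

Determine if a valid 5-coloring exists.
A valid 5-coloring: color 1: [7, 9, 14]; color 2: [5, 8, 13]; color 3: [10, 11, 15]; color 4: [6, 12].
(χ(G) = 4 ≤ 5.)

Yes, G is 5-colorable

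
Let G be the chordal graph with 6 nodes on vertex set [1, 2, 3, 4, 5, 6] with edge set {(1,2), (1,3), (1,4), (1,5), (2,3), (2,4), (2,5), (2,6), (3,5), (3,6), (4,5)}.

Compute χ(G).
χ(G) = 4

Clique number ω(G) = 4 (lower bound: χ ≥ ω).
The clique on [1, 2, 3, 5] has size 4, forcing χ ≥ 4, and the coloring below uses 4 colors, so χ(G) = 4.
A valid 4-coloring: color 1: [2]; color 2: [5, 6]; color 3: [1]; color 4: [3, 4].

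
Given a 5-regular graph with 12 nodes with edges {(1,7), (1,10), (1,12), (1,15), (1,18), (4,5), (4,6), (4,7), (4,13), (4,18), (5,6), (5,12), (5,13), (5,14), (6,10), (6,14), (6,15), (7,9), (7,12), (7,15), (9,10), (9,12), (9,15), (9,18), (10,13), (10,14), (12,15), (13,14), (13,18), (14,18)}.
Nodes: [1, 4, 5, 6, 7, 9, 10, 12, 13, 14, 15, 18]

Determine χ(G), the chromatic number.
χ(G) = 4

Clique number ω(G) = 4 (lower bound: χ ≥ ω).
The clique on [1, 7, 12, 15] has size 4, forcing χ ≥ 4, and the coloring below uses 4 colors, so χ(G) = 4.
A valid 4-coloring: color 1: [4, 14, 15]; color 2: [1, 6, 9, 13]; color 3: [5, 7, 10, 18]; color 4: [12].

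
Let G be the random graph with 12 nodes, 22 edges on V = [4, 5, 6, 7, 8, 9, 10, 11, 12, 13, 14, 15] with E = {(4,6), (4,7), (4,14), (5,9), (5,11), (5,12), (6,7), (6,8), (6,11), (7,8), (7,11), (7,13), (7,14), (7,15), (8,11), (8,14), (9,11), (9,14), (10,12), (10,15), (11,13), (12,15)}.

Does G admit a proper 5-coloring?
Yes, G is 5-colorable

A valid 5-coloring: color 1: [5, 7, 10]; color 2: [11, 14, 15]; color 3: [4, 8, 9, 12, 13]; color 4: [6].
(χ(G) = 4 ≤ 5.)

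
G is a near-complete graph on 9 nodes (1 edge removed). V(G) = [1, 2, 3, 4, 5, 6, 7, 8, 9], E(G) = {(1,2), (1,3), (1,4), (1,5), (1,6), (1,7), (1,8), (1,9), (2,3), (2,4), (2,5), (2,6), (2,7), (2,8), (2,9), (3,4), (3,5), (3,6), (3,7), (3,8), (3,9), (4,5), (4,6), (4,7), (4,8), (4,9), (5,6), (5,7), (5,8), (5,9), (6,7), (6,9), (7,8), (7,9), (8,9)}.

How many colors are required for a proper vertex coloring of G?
χ(G) = 8

Clique number ω(G) = 8 (lower bound: χ ≥ ω).
The clique on [1, 2, 3, 4, 5, 7, 8, 9] has size 8, forcing χ ≥ 8, and the coloring below uses 8 colors, so χ(G) = 8.
A valid 8-coloring: color 1: [2]; color 2: [3]; color 3: [4]; color 4: [1]; color 5: [5]; color 6: [9]; color 7: [7]; color 8: [6, 8].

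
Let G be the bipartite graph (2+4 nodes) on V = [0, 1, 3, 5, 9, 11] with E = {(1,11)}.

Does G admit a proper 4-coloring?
Yes, G is 4-colorable

A valid 4-coloring: color 1: [0, 1, 3, 5, 9]; color 2: [11].
(χ(G) = 2 ≤ 4.)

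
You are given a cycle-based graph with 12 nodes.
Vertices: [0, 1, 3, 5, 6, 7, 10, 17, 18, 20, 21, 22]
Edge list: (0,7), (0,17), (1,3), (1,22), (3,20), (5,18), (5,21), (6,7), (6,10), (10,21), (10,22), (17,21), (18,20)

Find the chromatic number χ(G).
χ(G) = 2

Clique number ω(G) = 2 (lower bound: χ ≥ ω).
The graph is bipartite (no odd cycle), so 2 colors suffice: χ(G) = 2.
A valid 2-coloring: color 1: [1, 5, 7, 10, 17, 20]; color 2: [0, 3, 6, 18, 21, 22].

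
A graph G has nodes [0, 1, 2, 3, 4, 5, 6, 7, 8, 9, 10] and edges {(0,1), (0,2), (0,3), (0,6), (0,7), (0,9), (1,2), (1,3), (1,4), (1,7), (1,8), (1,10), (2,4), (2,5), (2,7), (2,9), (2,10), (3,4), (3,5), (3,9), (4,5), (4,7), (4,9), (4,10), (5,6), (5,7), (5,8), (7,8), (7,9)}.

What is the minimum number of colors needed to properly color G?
χ(G) = 4

Clique number ω(G) = 4 (lower bound: χ ≥ ω).
The clique on [0, 1, 2, 7] has size 4, forcing χ ≥ 4, and the coloring below uses 4 colors, so χ(G) = 4.
A valid 4-coloring: color 1: [3, 6, 7, 10]; color 2: [0, 4, 8]; color 3: [1, 5, 9]; color 4: [2].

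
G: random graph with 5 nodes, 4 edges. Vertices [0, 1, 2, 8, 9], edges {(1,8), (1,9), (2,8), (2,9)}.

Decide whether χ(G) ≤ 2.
Yes, G is 2-colorable

A valid 2-coloring: color 1: [0, 1, 2]; color 2: [8, 9].
(χ(G) = 2 ≤ 2.)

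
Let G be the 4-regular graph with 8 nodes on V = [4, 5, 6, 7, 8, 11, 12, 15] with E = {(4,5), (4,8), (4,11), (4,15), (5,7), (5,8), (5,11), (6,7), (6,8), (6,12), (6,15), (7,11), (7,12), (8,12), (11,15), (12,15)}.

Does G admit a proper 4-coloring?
Yes, G is 4-colorable

A valid 4-coloring: color 1: [4, 6]; color 2: [5, 15]; color 3: [11, 12]; color 4: [7, 8].
(χ(G) = 4 ≤ 4.)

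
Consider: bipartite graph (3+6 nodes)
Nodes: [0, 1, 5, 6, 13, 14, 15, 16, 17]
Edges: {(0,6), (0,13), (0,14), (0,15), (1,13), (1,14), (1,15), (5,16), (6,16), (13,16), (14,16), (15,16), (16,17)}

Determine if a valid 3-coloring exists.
Yes, G is 3-colorable

A valid 3-coloring: color 1: [0, 1, 16]; color 2: [5, 6, 13, 14, 15, 17].
(χ(G) = 2 ≤ 3.)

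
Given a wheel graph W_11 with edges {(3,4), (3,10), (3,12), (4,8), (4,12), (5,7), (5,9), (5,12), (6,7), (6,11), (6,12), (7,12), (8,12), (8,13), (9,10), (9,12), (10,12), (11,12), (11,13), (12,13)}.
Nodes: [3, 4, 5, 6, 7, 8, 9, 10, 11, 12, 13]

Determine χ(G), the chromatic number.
Clique number ω(G) = 3 (lower bound: χ ≥ ω).
The clique on [3, 10, 12] has size 3, forcing χ ≥ 3, and the coloring below uses 3 colors, so χ(G) = 3.
A valid 3-coloring: color 1: [12]; color 2: [4, 5, 6, 10, 13]; color 3: [3, 7, 8, 9, 11].

χ(G) = 3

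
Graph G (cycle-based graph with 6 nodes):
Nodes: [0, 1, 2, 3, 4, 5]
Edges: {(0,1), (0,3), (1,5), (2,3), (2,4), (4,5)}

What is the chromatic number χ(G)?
Clique number ω(G) = 2 (lower bound: χ ≥ ω).
The graph is bipartite (no odd cycle), so 2 colors suffice: χ(G) = 2.
A valid 2-coloring: color 1: [1, 3, 4]; color 2: [0, 2, 5].

χ(G) = 2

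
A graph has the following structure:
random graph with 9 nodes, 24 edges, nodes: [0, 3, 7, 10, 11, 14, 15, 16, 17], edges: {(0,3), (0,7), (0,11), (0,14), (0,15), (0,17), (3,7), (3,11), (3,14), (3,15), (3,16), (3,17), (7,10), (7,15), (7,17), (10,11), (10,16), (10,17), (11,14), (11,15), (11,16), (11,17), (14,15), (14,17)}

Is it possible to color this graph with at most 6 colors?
Yes, G is 6-colorable

A valid 6-coloring: color 1: [3, 10]; color 2: [7, 11]; color 3: [0, 16]; color 4: [15, 17]; color 5: [14].
(χ(G) = 5 ≤ 6.)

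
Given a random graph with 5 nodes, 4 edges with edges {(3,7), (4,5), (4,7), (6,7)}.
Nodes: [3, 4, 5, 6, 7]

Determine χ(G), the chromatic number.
χ(G) = 2

Clique number ω(G) = 2 (lower bound: χ ≥ ω).
The graph is bipartite (no odd cycle), so 2 colors suffice: χ(G) = 2.
A valid 2-coloring: color 1: [5, 7]; color 2: [3, 4, 6].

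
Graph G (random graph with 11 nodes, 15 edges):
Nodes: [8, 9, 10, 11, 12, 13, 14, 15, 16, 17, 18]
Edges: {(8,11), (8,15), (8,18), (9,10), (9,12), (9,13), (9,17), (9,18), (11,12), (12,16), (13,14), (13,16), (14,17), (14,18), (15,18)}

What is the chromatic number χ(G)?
Clique number ω(G) = 3 (lower bound: χ ≥ ω).
The clique on [8, 15, 18] has size 3, forcing χ ≥ 3, and the coloring below uses 3 colors, so χ(G) = 3.
A valid 3-coloring: color 1: [8, 9, 14, 16]; color 2: [10, 12, 13, 17, 18]; color 3: [11, 15].

χ(G) = 3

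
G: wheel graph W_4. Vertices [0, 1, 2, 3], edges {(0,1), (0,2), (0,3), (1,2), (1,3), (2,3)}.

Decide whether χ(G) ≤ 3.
No, G is not 3-colorable

The clique on vertices [0, 1, 2, 3] has size 4 > 3, so it alone needs 4 colors.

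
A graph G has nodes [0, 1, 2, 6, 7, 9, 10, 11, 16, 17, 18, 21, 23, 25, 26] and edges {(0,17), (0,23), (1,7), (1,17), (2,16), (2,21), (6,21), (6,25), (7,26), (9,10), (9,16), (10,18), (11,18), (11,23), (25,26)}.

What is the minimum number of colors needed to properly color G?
Clique number ω(G) = 2 (lower bound: χ ≥ ω).
Odd cycle [23, 11, 18, 10, 9, 16, 2, 21, 6, 25, 26, 7, 1, 17, 0] needs 3 colors (χ ≥ 3).
The coloring below uses 3 colors, so χ(G) = 3.
A valid 3-coloring: color 1: [2, 6, 9, 17, 18, 23, 26]; color 2: [0, 7, 10, 11, 16, 21, 25]; color 3: [1].

χ(G) = 3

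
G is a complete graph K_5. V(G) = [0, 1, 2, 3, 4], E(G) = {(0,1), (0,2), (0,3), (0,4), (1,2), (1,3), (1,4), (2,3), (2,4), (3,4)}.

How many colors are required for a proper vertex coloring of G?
Clique number ω(G) = 5 (lower bound: χ ≥ ω).
The clique on [0, 1, 2, 3, 4] has size 5, forcing χ ≥ 5, and the coloring below uses 5 colors, so χ(G) = 5.
A valid 5-coloring: color 1: [0]; color 2: [1]; color 3: [4]; color 4: [3]; color 5: [2].

χ(G) = 5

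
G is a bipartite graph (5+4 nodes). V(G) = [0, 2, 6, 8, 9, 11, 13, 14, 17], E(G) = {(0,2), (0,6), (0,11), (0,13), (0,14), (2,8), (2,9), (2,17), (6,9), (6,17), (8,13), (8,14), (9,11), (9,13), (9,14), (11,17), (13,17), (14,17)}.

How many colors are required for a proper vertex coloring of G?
χ(G) = 2

Clique number ω(G) = 2 (lower bound: χ ≥ ω).
The graph is bipartite (no odd cycle), so 2 colors suffice: χ(G) = 2.
A valid 2-coloring: color 1: [0, 8, 9, 17]; color 2: [2, 6, 11, 13, 14].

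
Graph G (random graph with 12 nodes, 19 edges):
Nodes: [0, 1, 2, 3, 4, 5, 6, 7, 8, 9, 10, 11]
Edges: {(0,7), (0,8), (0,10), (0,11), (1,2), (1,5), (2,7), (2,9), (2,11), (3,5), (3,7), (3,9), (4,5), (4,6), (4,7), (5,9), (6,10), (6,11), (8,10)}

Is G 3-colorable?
Yes, G is 3-colorable

A valid 3-coloring: color 1: [5, 7, 10, 11]; color 2: [0, 2, 3, 6]; color 3: [1, 4, 8, 9].
(χ(G) = 3 ≤ 3.)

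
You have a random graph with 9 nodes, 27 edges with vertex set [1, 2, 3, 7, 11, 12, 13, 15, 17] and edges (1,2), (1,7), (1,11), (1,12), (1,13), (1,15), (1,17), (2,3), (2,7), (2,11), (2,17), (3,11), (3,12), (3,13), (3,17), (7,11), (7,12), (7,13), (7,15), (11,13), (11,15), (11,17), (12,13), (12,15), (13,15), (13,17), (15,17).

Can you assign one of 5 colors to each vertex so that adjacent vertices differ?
A valid 5-coloring: color 1: [2, 13]; color 2: [11, 12]; color 3: [1, 3]; color 4: [15]; color 5: [7, 17].
(χ(G) = 5 ≤ 5.)

Yes, G is 5-colorable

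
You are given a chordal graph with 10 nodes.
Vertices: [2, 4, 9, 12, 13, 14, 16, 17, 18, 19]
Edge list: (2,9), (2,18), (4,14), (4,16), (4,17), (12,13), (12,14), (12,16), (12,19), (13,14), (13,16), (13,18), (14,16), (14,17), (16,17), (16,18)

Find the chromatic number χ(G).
Clique number ω(G) = 4 (lower bound: χ ≥ ω).
The clique on [4, 14, 16, 17] has size 4, forcing χ ≥ 4, and the coloring below uses 4 colors, so χ(G) = 4.
A valid 4-coloring: color 1: [2, 16, 19]; color 2: [9, 14, 18]; color 3: [13, 17]; color 4: [4, 12].

χ(G) = 4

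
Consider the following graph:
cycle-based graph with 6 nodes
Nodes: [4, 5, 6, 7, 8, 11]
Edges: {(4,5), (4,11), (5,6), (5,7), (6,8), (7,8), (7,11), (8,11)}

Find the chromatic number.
χ(G) = 3

Clique number ω(G) = 3 (lower bound: χ ≥ ω).
The clique on [7, 8, 11] has size 3, forcing χ ≥ 3, and the coloring below uses 3 colors, so χ(G) = 3.
A valid 3-coloring: color 1: [5, 8]; color 2: [6, 11]; color 3: [4, 7].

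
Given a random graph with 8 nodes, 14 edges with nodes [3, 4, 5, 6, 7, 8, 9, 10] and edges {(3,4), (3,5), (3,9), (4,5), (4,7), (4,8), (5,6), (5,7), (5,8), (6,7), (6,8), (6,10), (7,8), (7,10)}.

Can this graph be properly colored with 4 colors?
Yes, G is 4-colorable

A valid 4-coloring: color 1: [3, 7]; color 2: [5, 9, 10]; color 3: [4, 6]; color 4: [8].
(χ(G) = 4 ≤ 4.)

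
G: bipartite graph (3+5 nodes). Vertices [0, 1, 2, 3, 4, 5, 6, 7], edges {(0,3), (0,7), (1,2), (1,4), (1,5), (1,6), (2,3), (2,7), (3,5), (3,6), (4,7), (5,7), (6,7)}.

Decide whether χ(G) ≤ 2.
Yes, G is 2-colorable

A valid 2-coloring: color 1: [1, 3, 7]; color 2: [0, 2, 4, 5, 6].
(χ(G) = 2 ≤ 2.)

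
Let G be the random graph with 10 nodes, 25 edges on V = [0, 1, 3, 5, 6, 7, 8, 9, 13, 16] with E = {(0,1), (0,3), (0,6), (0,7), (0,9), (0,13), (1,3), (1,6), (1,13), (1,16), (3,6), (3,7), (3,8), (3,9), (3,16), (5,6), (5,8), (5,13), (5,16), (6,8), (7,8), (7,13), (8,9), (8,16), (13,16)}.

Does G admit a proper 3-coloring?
No, G is not 3-colorable

The clique on vertices [0, 1, 3, 6] has size 4 > 3, so it alone needs 4 colors.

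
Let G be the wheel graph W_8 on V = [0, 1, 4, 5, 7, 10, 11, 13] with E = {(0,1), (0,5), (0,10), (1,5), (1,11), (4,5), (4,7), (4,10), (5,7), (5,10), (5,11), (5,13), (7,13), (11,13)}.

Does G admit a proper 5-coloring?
Yes, G is 5-colorable

A valid 5-coloring: color 1: [5]; color 2: [1, 10, 13]; color 3: [0, 7, 11]; color 4: [4].
(χ(G) = 4 ≤ 5.)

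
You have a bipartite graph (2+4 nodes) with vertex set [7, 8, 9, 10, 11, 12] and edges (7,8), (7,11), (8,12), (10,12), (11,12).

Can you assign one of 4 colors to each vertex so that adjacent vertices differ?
Yes, G is 4-colorable

A valid 4-coloring: color 1: [7, 9, 12]; color 2: [8, 10, 11].
(χ(G) = 2 ≤ 4.)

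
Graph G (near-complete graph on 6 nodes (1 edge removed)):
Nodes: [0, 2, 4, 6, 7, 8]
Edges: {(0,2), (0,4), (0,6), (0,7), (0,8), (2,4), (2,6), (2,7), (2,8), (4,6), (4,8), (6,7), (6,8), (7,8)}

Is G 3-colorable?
The clique on vertices [0, 2, 4, 6, 8] has size 5 > 3, so it alone needs 5 colors.

No, G is not 3-colorable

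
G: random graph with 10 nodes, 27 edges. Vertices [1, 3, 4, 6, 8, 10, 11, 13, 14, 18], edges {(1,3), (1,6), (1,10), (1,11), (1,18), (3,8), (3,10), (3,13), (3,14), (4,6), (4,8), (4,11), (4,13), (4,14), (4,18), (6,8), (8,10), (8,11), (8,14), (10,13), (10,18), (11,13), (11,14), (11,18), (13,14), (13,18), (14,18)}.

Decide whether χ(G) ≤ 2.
The clique on vertices [4, 11, 13, 14, 18] has size 5 > 2, so it alone needs 5 colors.

No, G is not 2-colorable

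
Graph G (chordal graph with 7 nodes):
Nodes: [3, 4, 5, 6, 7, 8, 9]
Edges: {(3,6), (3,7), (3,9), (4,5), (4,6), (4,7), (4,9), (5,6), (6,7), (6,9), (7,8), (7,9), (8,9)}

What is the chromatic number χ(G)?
χ(G) = 4

Clique number ω(G) = 4 (lower bound: χ ≥ ω).
The clique on [3, 6, 7, 9] has size 4, forcing χ ≥ 4, and the coloring below uses 4 colors, so χ(G) = 4.
A valid 4-coloring: color 1: [5, 9]; color 2: [6, 8]; color 3: [7]; color 4: [3, 4].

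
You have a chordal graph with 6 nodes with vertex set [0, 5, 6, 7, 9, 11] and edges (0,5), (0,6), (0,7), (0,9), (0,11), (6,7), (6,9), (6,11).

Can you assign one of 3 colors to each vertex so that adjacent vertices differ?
Yes, G is 3-colorable

A valid 3-coloring: color 1: [0]; color 2: [5, 6]; color 3: [7, 9, 11].
(χ(G) = 3 ≤ 3.)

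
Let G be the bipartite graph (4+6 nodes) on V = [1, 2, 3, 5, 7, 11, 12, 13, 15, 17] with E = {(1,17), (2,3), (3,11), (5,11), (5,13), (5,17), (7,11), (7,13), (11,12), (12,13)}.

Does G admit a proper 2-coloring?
A valid 2-coloring: color 1: [2, 11, 13, 15, 17]; color 2: [1, 3, 5, 7, 12].
(χ(G) = 2 ≤ 2.)

Yes, G is 2-colorable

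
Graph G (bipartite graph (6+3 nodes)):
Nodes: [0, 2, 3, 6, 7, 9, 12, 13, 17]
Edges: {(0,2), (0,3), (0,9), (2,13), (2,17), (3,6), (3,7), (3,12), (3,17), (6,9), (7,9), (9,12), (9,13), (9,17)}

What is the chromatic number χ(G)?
Clique number ω(G) = 2 (lower bound: χ ≥ ω).
The graph is bipartite (no odd cycle), so 2 colors suffice: χ(G) = 2.
A valid 2-coloring: color 1: [2, 3, 9]; color 2: [0, 6, 7, 12, 13, 17].

χ(G) = 2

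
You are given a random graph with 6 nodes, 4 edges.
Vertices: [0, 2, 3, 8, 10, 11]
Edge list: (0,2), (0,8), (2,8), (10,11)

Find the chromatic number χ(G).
χ(G) = 3

Clique number ω(G) = 3 (lower bound: χ ≥ ω).
The clique on [0, 2, 8] has size 3, forcing χ ≥ 3, and the coloring below uses 3 colors, so χ(G) = 3.
A valid 3-coloring: color 1: [2, 3, 11]; color 2: [0, 10]; color 3: [8].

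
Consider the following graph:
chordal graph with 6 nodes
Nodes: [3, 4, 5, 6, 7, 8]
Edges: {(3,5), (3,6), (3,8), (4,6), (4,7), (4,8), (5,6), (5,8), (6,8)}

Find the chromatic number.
Clique number ω(G) = 4 (lower bound: χ ≥ ω).
The clique on [3, 5, 6, 8] has size 4, forcing χ ≥ 4, and the coloring below uses 4 colors, so χ(G) = 4.
A valid 4-coloring: color 1: [7, 8]; color 2: [6]; color 3: [3, 4]; color 4: [5].

χ(G) = 4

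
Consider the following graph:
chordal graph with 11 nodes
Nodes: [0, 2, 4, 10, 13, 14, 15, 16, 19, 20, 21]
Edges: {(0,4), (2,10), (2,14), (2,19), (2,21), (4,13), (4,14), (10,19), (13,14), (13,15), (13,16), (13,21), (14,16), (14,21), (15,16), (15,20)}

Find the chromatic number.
χ(G) = 3

Clique number ω(G) = 3 (lower bound: χ ≥ ω).
The clique on [2, 10, 19] has size 3, forcing χ ≥ 3, and the coloring below uses 3 colors, so χ(G) = 3.
A valid 3-coloring: color 1: [0, 2, 13, 20]; color 2: [14, 15, 19]; color 3: [4, 10, 16, 21].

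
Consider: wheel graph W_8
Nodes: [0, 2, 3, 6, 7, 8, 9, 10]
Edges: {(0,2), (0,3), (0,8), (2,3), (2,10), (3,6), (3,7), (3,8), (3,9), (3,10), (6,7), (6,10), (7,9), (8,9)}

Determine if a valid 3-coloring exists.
Odd cycle [7, 9, 8, 0, 2, 10, 6] needs 3 colors (χ ≥ 3).
Vertex 3 is adjacent to every vertex of [0, 2, 6, 7, 8, 9, 10], which already need 3 colors among themselves, so 3 needs a new color (χ ≥ 4).
Hence χ(G) ≥ 4 > 3, so no proper 3-coloring exists.

No, G is not 3-colorable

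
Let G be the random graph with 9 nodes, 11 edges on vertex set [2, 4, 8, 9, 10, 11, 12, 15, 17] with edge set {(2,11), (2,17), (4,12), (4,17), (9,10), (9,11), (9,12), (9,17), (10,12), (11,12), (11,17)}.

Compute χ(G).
Clique number ω(G) = 3 (lower bound: χ ≥ ω).
The clique on [2, 11, 17] has size 3, forcing χ ≥ 3, and the coloring below uses 3 colors, so χ(G) = 3.
A valid 3-coloring: color 1: [4, 8, 10, 11, 15]; color 2: [2, 9]; color 3: [12, 17].

χ(G) = 3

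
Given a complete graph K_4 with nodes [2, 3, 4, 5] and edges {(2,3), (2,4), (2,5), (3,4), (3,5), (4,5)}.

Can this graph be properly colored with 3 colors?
No, G is not 3-colorable

The clique on vertices [2, 3, 4, 5] has size 4 > 3, so it alone needs 4 colors.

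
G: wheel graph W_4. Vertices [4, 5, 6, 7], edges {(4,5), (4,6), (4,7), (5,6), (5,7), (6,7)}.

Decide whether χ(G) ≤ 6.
A valid 6-coloring: color 1: [5]; color 2: [4]; color 3: [7]; color 4: [6].
(χ(G) = 4 ≤ 6.)

Yes, G is 6-colorable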